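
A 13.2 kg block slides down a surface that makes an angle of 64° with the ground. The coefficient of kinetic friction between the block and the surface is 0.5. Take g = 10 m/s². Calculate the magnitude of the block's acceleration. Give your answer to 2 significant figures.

6.8 m/s²

Resolving the weight along the incline: the component pulling the block down the slope is mg sin 64° = 13.2 × 10 × 0.8988 = 118.642 N, and the normal force is N = mg cos 64° = 13.2 × 10 × 0.4384 = 57.869 N.
Kinetic friction acts up the slope with magnitude f = μN = 0.5 × 57.869 = 28.934 N.
Net force along the incline is 118.642 − 28.934 = 89.708 N, so a = 89.708 / 13.2 = 6.7961 m/s².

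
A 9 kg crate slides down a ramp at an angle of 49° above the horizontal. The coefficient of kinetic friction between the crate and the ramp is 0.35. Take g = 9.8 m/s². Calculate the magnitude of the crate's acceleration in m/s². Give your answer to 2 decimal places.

5.15 m/s²

Resolving the weight along the incline: the component pulling the crate down the slope is mg sin 49° = 9 × 9.8 × 0.7547 = 66.565 N, and the normal force is N = mg cos 49° = 9 × 9.8 × 0.6561 = 57.868 N.
Kinetic friction acts up the slope with magnitude f = μN = 0.35 × 57.868 = 20.254 N.
Net force along the incline is 66.565 − 20.254 = 46.311 N, so a = 46.311 / 9 = 5.1457 m/s².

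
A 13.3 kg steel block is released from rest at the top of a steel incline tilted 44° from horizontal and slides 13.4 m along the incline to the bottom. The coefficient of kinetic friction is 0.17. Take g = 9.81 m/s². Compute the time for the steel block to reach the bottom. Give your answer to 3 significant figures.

The weight component along the incline is mg sin 44° = 90.634 N and the normal force is N = mg cos 44° = 93.854 N.
Friction up the slope is f = μN = 0.17 × 93.854 = 15.955 N, so the net downslope force is 90.634 − 15.955 = 74.679 N and a = 74.679 / 13.3 = 5.6150 m/s².
Starting from rest, L = ½at², so t = √(2L/a) = √(2 × 13.4 / 5.6150) = 2.1847 s.

2.18 s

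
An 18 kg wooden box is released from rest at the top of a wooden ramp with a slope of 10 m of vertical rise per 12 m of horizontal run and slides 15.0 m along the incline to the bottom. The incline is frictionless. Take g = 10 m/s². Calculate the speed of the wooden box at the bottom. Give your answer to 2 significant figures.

14 m/s

The weight component along the incline is mg sin 39.81° = 115.233 N and the normal force is N = mg cos 39.81° = 138.280 N.
With no friction, a = g sin 39.81° = 6.4018 m/s².
Starting from rest over a distance of 15.0 m, v² = 2aL = 2 × 6.4018 × 15.0 = 192.0540, so v = 13.8584 m/s.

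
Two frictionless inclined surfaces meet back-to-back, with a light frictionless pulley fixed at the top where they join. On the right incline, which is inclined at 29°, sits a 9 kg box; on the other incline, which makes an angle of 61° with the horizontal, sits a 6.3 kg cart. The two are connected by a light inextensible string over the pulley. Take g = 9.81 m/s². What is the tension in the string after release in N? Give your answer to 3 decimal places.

49.422 N

Resolve each weight along its own incline: the 9 kg mass has component 9 × 9.81 × sin 29° = 42.804 N down its slope, and the 6.3 kg mass has 6.3 × 9.81 × sin 61° = 54.054 N down its slope.
The 6.3 kg side's 54.054 N exceeds the other side's 42.804 N, so that mass slides down and the 9 kg mass slides up. Taking that direction as positive, Newton's second law for the whole system gives 54.054 − 42.804 = (9 + 6.3) a, so a = 11.250 / 15.3 = 0.7353 m/s².
For the 9 kg mass (up-slope positive): T − 42.804 = 9 × 0.7353, so T = 49.422 N.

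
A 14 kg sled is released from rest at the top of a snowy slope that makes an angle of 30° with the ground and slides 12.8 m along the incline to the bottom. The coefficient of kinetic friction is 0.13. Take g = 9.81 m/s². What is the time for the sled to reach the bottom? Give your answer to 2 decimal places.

The weight component along the incline is mg sin 30° = 68.670 N and the normal force is N = mg cos 30° = 118.940 N.
Friction up the slope is f = μN = 0.13 × 118.940 = 15.462 N, so the net downslope force is 68.670 − 15.462 = 53.208 N and a = 53.208 / 14 = 3.8006 m/s².
Starting from rest, L = ½at², so t = √(2L/a) = √(2 × 12.8 / 3.8006) = 2.5953 s.

2.60 s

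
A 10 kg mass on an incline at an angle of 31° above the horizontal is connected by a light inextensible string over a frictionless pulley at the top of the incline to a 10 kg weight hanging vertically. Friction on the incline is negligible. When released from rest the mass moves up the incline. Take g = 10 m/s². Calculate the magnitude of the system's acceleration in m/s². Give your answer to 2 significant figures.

For the mass on the incline: the weight component along the slope is m₁g sin 31° = 10 × 10 × 0.5150 = 51.500 N and the normal force is N = m₁g cos 31° = 85.717 N.
Newton's second law for the mass (up-slope positive): T − 51.500 = 10 a. For the hanging weight (downward positive): 10 × 10 − T = 10 a.
Adding the two equations eliminates T: 48.500 = 20 a, so a = 2.4250 m/s².

2.4 m/s²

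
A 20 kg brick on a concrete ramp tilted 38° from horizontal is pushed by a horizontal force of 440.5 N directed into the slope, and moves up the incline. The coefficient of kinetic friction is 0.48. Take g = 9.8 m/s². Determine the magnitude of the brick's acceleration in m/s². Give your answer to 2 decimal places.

The horizontal push has components F cos 38° = 440.5 × 0.7880 = 347.114 N up the incline and F sin 38° = 440.5 × 0.6157 = 271.216 N pressing into the surface.
The normal force is therefore N = mg cos 38° + F sin 38° = 154.448 + 271.216 = 425.664 N, and kinetic friction down the slope is μN = 0.48 × 425.664 = 204.319 N.
Along the incline: F cos 38° − mg sin 38° − μN = ma, so 347.114 − 120.677 − 204.319 = 20 a, giving a = 1.1059 m/s².

1.11 m/s²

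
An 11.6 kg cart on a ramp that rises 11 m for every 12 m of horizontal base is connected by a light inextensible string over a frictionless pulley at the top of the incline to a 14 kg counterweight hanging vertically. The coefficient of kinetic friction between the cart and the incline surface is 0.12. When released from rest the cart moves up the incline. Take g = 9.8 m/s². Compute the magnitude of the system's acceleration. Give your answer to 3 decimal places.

For the cart on the incline: the weight component along the slope is m₁g sin 42.51° = 11.6 × 9.8 × 0.6757 = 76.814 N and the normal force is N = m₁g cos 42.51° = 83.800 N.
Kinetic friction opposes the cart's motion up the incline: f = μN = 0.12 × 83.800 = 10.056 N acting down the slope.
Newton's second law for the cart (up-slope positive): T − 76.814 − 10.056 = 11.6 a. For the hanging counterweight (downward positive): 14 × 9.8 − T = 14 a.
Adding the two equations eliminates T: 50.330 = 25.6 a, so a = 1.9660 m/s².

1.966 m/s²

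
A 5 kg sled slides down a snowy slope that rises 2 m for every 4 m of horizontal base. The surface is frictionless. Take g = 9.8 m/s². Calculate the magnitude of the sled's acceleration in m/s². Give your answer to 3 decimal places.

Resolving the weight along the incline: the component pulling the sled down the slope is mg sin 26.57° = 5 × 9.8 × 0.4472 = 21.913 N, and the normal force is N = mg cos 26.57° = 5 × 9.8 × 0.8944 = 43.826 N.
With no friction the net force along the incline is 21.913 N, so a = g sin 26.57° = 21.913 / 5 = 4.3826 m/s².

4.383 m/s²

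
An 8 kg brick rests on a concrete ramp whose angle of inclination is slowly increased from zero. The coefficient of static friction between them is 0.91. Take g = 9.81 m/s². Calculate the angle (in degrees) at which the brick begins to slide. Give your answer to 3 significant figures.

At the threshold of sliding, static friction is at its maximum μ_s N and exactly balances the weight component along the incline: mg sin θ = μ_s mg cos θ.
Hence tan θ = μ_s = 0.91, so θ = arctan(0.91) = 42.3022°.

42.3°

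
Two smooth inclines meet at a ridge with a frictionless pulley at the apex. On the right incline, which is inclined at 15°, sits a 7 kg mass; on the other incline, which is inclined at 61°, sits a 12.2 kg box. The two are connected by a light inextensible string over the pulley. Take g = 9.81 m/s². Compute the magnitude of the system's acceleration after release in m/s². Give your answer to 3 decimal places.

Resolve each weight along its own incline: the 7 kg mass has component 7 × 9.81 × sin 15° = 17.773 N down its slope, and the 12.2 kg mass has 12.2 × 9.81 × sin 61° = 104.676 N down its slope.
The 12.2 kg side's 104.676 N exceeds the other side's 17.773 N, so that mass slides down and the 7 kg mass slides up. Taking that direction as positive, Newton's second law for the whole system gives 104.676 − 17.773 = (7 + 12.2) a, so a = 86.903 / 19.2 = 4.5262 m/s².

4.526 m/s²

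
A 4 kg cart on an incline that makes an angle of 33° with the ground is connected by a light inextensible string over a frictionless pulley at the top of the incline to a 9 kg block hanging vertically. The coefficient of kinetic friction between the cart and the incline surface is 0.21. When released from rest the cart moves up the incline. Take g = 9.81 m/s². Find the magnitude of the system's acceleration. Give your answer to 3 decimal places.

4.616 m/s²

For the cart on the incline: the weight component along the slope is m₁g sin 33° = 4 × 9.81 × 0.5446 = 21.370 N and the normal force is N = m₁g cos 33° = 32.909 N.
Kinetic friction opposes the cart's motion up the incline: f = μN = 0.21 × 32.909 = 6.911 N acting down the slope.
Newton's second law for the cart (up-slope positive): T − 21.370 − 6.911 = 4 a. For the hanging block (downward positive): 9 × 9.81 − T = 9 a.
Adding the two equations eliminates T: 60.009 = 13 a, so a = 4.6161 m/s².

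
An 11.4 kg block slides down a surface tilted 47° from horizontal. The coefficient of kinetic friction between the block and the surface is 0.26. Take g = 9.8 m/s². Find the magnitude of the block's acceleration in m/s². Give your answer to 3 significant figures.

Resolving the weight along the incline: the component pulling the block down the slope is mg sin 47° = 11.4 × 9.8 × 0.7314 = 81.712 N, and the normal force is N = mg cos 47° = 11.4 × 9.8 × 0.6820 = 76.193 N.
Kinetic friction acts up the slope with magnitude f = μN = 0.26 × 76.193 = 19.810 N.
Net force along the incline is 81.712 − 19.810 = 61.902 N, so a = 61.902 / 11.4 = 5.4300 m/s².

5.43 m/s²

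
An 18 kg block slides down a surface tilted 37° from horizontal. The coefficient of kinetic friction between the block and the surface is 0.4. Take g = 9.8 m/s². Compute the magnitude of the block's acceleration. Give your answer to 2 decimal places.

Resolving the weight along the incline: the component pulling the block down the slope is mg sin 37° = 18 × 9.8 × 0.6018 = 106.158 N, and the normal force is N = mg cos 37° = 18 × 9.8 × 0.7986 = 140.873 N.
Kinetic friction acts up the slope with magnitude f = μN = 0.4 × 140.873 = 56.349 N.
Net force along the incline is 106.158 − 56.349 = 49.809 N, so a = 49.809 / 18 = 2.7672 m/s².

2.77 m/s²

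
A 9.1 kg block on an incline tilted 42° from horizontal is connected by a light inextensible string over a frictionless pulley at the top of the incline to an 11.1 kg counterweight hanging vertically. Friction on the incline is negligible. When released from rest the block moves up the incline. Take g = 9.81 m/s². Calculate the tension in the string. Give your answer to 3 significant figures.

For the block on the incline: the weight component along the slope is m₁g sin 42° = 9.1 × 9.81 × 0.6691 = 59.731 N and the normal force is N = m₁g cos 42° = 66.341 N.
Newton's second law for the block (up-slope positive): T − 59.731 = 9.1 a. For the hanging counterweight (downward positive): 11.1 × 9.81 − T = 11.1 a.
Adding the two equations eliminates T: 49.160 = 20.2 a, so a = 2.4337 m/s².
Then from the hanging counterweight's equation, T = 11.1 × (9.81 − 2.4337) = 81.877 N.

81.9 N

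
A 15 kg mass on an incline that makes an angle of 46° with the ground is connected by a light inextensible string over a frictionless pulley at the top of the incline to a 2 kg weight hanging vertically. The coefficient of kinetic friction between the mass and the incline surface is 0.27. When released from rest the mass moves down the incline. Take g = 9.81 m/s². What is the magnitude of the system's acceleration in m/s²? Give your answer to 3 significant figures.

3.45 m/s²

For the mass on the incline: the weight component along the slope is m₁g sin 46° = 15 × 9.81 × 0.7193 = 105.845 N and the normal force is N = m₁g cos 46° = 102.219 N.
Kinetic friction opposes the mass's motion down the incline: f = μN = 0.27 × 102.219 = 27.599 N acting up the slope.
Newton's second law for the mass (down-slope positive): 105.845 − 27.599 − T = 15 a. For the hanging weight (upward positive): T − 2 × 9.81 = 2 a.
Adding the two equations eliminates T: 58.626 = 17 a, so a = 3.4486 m/s².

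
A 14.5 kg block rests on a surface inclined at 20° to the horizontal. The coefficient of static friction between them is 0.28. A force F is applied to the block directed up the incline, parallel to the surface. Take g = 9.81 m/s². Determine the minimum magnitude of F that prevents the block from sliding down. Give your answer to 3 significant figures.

The normal force is N = mg cos 20° = 133.667 N. With F at its minimum the block is on the verge of sliding down, so static friction is at its maximum μ_s N = 0.28 × 133.667 = 37.427 N and acts up the slope.
Equilibrium along the incline: F + μ_s N = mg sin 20°, so F = 48.651 − 37.427 = 11.224 N.

11.2 N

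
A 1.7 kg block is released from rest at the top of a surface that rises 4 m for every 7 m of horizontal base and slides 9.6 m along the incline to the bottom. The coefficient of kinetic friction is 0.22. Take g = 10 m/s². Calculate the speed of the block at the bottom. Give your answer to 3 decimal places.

7.654 m/s

The weight component along the incline is mg sin 29.74° = 8.434 N and the normal force is N = mg cos 29.74° = 14.760 N.
Friction up the slope is f = μN = 0.22 × 14.760 = 3.247 N, so the net downslope force is 8.434 − 3.247 = 5.187 N and a = 5.187 / 1.7 = 3.0512 m/s².
Starting from rest over a distance of 9.6 m, v² = 2aL = 2 × 3.0512 × 9.6 = 58.5830, so v = 7.6540 m/s.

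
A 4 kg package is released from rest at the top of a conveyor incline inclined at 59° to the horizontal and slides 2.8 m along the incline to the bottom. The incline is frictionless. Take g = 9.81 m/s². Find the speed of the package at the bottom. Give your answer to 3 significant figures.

6.86 m/s

The weight component along the incline is mg sin 59° = 33.635 N and the normal force is N = mg cos 59° = 20.210 N.
With no friction, a = g sin 59° = 8.4088 m/s².
Starting from rest over a distance of 2.8 m, v² = 2aL = 2 × 8.4088 × 2.8 = 47.0893, so v = 6.8622 m/s.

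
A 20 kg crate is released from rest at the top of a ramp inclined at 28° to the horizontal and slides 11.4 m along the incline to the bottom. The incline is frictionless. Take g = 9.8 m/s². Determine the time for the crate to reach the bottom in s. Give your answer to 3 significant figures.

The weight component along the incline is mg sin 28° = 92.016 N and the normal force is N = mg cos 28° = 173.058 N.
With no friction, a = g sin 28° = 4.6008 m/s².
Starting from rest, L = ½at², so t = √(2L/a) = √(2 × 11.4 / 4.6008) = 2.2261 s.

2.23 s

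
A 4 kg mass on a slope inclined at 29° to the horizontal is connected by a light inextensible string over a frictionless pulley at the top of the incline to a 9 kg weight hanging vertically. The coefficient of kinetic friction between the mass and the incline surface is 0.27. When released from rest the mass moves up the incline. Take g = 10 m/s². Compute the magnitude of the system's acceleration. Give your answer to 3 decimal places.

4.705 m/s²

For the mass on the incline: the weight component along the slope is m₁g sin 29° = 4 × 10 × 0.4848 = 19.392 N and the normal force is N = m₁g cos 29° = 34.985 N.
Kinetic friction opposes the mass's motion up the incline: f = μN = 0.27 × 34.985 = 9.446 N acting down the slope.
Newton's second law for the mass (up-slope positive): T − 19.392 − 9.446 = 4 a. For the hanging weight (downward positive): 9 × 10 − T = 9 a.
Adding the two equations eliminates T: 61.162 = 13 a, so a = 4.7048 m/s².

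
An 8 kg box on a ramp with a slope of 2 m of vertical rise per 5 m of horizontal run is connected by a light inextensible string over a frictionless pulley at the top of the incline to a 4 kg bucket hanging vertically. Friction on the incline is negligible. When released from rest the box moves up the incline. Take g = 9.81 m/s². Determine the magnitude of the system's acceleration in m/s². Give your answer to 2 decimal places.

0.84 m/s²

For the box on the incline: the weight component along the slope is m₁g sin 21.80° = 8 × 9.81 × 0.3714 = 29.147 N and the normal force is N = m₁g cos 21.80° = 72.867 N.
Newton's second law for the box (up-slope positive): T − 29.147 = 8 a. For the hanging bucket (downward positive): 4 × 9.81 − T = 4 a.
Adding the two equations eliminates T: 10.093 = 12 a, so a = 0.8411 m/s².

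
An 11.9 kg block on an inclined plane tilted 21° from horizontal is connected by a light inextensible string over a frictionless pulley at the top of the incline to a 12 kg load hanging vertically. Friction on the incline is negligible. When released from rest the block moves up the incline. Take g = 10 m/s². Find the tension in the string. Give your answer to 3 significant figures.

81.2 N

For the block on the incline: the weight component along the slope is m₁g sin 21° = 11.9 × 10 × 0.3584 = 42.650 N and the normal force is N = m₁g cos 21° = 111.096 N.
Newton's second law for the block (up-slope positive): T − 42.650 = 11.9 a. For the hanging load (downward positive): 12 × 10 − T = 12 a.
Adding the two equations eliminates T: 77.350 = 23.9 a, so a = 3.2364 m/s².
Then from the hanging load's equation, T = 12 × (10 − 3.2364) = 81.163 N.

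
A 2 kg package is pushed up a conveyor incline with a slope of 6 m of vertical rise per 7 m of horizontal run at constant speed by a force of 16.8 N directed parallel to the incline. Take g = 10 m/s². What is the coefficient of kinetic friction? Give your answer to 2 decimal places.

0.25

At constant speed ΣF = 0 along the incline. The applied 16.8 N acts up the slope; the weight component mg sin 40.60° = 13.016 N and kinetic friction μN both act down the slope.
So 16.8 = 13.016 + μ × 15.185, giving μ = (16.8 − 13.016) / 15.185 = 0.2492.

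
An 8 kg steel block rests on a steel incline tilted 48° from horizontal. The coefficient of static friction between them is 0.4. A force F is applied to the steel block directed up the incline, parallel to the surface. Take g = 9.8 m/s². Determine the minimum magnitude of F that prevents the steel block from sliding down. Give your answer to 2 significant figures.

37 N

The normal force is N = mg cos 48° = 52.460 N. With F at its minimum the steel block is on the verge of sliding down, so static friction is at its maximum μ_s N = 0.4 × 52.460 = 20.984 N and acts up the slope.
Equilibrium along the incline: F + μ_s N = mg sin 48°, so F = 58.263 − 20.984 = 37.279 N.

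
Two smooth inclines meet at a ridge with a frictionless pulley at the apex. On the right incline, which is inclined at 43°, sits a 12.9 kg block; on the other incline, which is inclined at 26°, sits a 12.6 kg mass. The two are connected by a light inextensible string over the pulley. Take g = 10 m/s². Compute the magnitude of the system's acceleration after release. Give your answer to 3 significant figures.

1.28 m/s²

Resolve each weight along its own incline: the 12.9 kg mass has component 12.9 × 10 × sin 43° = 87.978 N down its slope, and the 12.6 kg mass has 12.6 × 10 × sin 26° = 55.235 N down its slope.
The 12.9 kg side's 87.978 N exceeds the other side's 55.235 N, so that mass slides down and the 12.6 kg mass slides up. Taking that direction as positive, Newton's second law for the whole system gives 87.978 − 55.235 = (12.9 + 12.6) a, so a = 32.743 / 25.5 = 1.2840 m/s².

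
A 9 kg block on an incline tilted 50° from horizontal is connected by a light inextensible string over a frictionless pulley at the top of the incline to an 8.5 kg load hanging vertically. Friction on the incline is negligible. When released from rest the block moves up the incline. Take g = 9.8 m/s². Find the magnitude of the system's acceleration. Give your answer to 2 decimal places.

For the block on the incline: the weight component along the slope is m₁g sin 50° = 9 × 9.8 × 0.7660 = 67.561 N and the normal force is N = m₁g cos 50° = 56.694 N.
Newton's second law for the block (up-slope positive): T − 67.561 = 9 a. For the hanging load (downward positive): 8.5 × 9.8 − T = 8.5 a.
Adding the two equations eliminates T: 15.739 = 17.5 a, so a = 0.8994 m/s².

0.90 m/s²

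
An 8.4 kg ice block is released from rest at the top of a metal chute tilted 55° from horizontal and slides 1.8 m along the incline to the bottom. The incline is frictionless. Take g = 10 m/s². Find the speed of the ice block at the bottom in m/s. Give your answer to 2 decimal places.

The weight component along the incline is mg sin 55° = 68.809 N and the normal force is N = mg cos 55° = 48.180 N.
With no friction, a = g sin 55° = 8.1915 m/s².
Starting from rest over a distance of 1.8 m, v² = 2aL = 2 × 8.1915 × 1.8 = 29.4894, so v = 5.4304 m/s.

5.43 m/s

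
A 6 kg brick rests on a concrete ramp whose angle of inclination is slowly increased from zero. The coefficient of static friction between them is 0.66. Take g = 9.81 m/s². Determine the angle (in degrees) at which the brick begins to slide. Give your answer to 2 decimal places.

33.42°

At the threshold of sliding, static friction is at its maximum μ_s N and exactly balances the weight component along the incline: mg sin θ = μ_s mg cos θ.
Hence tan θ = μ_s = 0.66, so θ = arctan(0.66) = 33.4248°.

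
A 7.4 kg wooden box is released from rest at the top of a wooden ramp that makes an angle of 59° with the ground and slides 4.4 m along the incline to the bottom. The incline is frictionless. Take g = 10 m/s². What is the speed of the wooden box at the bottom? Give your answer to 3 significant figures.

The weight component along the incline is mg sin 59° = 63.430 N and the normal force is N = mg cos 59° = 38.113 N.
With no friction, a = g sin 59° = 8.5717 m/s².
Starting from rest over a distance of 4.4 m, v² = 2aL = 2 × 8.5717 × 4.4 = 75.4310, so v = 8.6851 m/s.

8.69 m/s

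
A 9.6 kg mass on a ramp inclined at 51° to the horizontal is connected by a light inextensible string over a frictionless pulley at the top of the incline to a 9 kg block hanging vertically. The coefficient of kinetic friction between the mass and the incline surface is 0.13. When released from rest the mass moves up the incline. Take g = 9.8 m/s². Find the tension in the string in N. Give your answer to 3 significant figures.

For the mass on the incline: the weight component along the slope is m₁g sin 51° = 9.6 × 9.8 × 0.7771 = 73.110 N and the normal force is N = m₁g cos 51° = 59.206 N.
Kinetic friction opposes the mass's motion up the incline: f = μN = 0.13 × 59.206 = 7.697 N acting down the slope.
Newton's second law for the mass (up-slope positive): T − 73.110 − 7.697 = 9.6 a. For the hanging block (downward positive): 9 × 9.8 − T = 9 a.
Adding the two equations eliminates T: 7.393 = 18.6 a, so a = 0.3975 m/s².
Then from the hanging block's equation, T = 9 × (9.8 − 0.3975) = 84.623 N.

84.6 N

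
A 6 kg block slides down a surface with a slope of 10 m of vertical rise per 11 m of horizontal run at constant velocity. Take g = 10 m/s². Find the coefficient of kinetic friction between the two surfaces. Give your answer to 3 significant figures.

0.909

At constant velocity the net force along the incline is zero: mg sin 42.27° = μ mg cos 42.27°.
So μ = tan 42.27° = 0.6727 / 0.7399 = 0.9092.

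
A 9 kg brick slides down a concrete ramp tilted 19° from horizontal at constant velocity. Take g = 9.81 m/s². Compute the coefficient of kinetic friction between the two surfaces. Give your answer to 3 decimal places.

0.344

At constant velocity the net force along the incline is zero: mg sin 19° = μ mg cos 19°.
So μ = tan 19° = 0.3256 / 0.9455 = 0.3444.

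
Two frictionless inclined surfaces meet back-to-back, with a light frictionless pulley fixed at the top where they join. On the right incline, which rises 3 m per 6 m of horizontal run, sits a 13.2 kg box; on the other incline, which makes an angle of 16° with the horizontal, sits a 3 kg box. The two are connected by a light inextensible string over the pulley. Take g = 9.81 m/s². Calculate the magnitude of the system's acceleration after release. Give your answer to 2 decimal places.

Resolve each weight along its own incline: the 13.2 kg mass has component 13.2 × 9.81 × sin 26.57° = 57.911 N down its slope, and the 3 kg mass has 3 × 9.81 × sin 16° = 8.112 N down its slope.
The 13.2 kg side's 57.911 N exceeds the other side's 8.112 N, so that mass slides down and the 3 kg mass slides up. Taking that direction as positive, Newton's second law for the whole system gives 57.911 − 8.112 = (13.2 + 3) a, so a = 49.799 / 16.2 = 3.0740 m/s².

3.07 m/s²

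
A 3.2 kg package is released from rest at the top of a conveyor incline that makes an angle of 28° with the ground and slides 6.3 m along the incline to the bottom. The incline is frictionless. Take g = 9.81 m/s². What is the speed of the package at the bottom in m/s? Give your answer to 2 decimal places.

The weight component along the incline is mg sin 28° = 14.738 N and the normal force is N = mg cos 28° = 27.717 N.
With no friction, a = g sin 28° = 4.6055 m/s².
Starting from rest over a distance of 6.3 m, v² = 2aL = 2 × 4.6055 × 6.3 = 58.0293, so v = 7.6177 m/s.

7.62 m/s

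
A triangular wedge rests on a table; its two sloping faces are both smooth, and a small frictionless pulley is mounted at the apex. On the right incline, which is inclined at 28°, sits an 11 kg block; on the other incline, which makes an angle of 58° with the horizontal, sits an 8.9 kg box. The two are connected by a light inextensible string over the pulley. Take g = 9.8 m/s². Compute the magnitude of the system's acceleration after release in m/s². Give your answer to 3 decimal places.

1.174 m/s²

Resolve each weight along its own incline: the 11 kg mass has component 11 × 9.8 × sin 28° = 50.609 N down its slope, and the 8.9 kg mass has 8.9 × 9.8 × sin 58° = 73.967 N down its slope.
The 8.9 kg side's 73.967 N exceeds the other side's 50.609 N, so that mass slides down and the 11 kg mass slides up. Taking that direction as positive, Newton's second law for the whole system gives 73.967 − 50.609 = (11 + 8.9) a, so a = 23.358 / 19.9 = 1.1738 m/s².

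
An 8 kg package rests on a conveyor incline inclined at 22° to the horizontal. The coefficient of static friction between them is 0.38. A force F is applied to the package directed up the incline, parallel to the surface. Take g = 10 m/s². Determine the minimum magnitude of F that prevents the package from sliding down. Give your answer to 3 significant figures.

1.78 N

The normal force is N = mg cos 22° = 74.175 N. With F at its minimum the package is on the verge of sliding down, so static friction is at its maximum μ_s N = 0.38 × 74.175 = 28.186 N and acts up the slope.
Equilibrium along the incline: F + μ_s N = mg sin 22°, so F = 29.969 − 28.186 = 1.783 N.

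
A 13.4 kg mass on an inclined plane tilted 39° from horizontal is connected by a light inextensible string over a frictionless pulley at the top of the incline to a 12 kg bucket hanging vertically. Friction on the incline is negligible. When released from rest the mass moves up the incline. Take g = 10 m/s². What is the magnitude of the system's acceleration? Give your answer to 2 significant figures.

For the mass on the incline: the weight component along the slope is m₁g sin 39° = 13.4 × 10 × 0.6293 = 84.326 N and the normal force is N = m₁g cos 39° = 104.138 N.
Newton's second law for the mass (up-slope positive): T − 84.326 = 13.4 a. For the hanging bucket (downward positive): 12 × 10 − T = 12 a.
Adding the two equations eliminates T: 35.674 = 25.4 a, so a = 1.4045 m/s².

1.4 m/s²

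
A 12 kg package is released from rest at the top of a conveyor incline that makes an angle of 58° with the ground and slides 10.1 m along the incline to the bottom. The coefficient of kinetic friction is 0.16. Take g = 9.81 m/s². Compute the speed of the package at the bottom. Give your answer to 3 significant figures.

12.3 m/s

The weight component along the incline is mg sin 58° = 99.832 N and the normal force is N = mg cos 58° = 62.382 N.
Friction up the slope is f = μN = 0.16 × 62.382 = 9.981 N, so the net downslope force is 99.832 − 9.981 = 89.851 N and a = 89.851 / 12 = 7.4876 m/s².
Starting from rest over a distance of 10.1 m, v² = 2aL = 2 × 7.4876 × 10.1 = 151.2495, so v = 12.2984 m/s.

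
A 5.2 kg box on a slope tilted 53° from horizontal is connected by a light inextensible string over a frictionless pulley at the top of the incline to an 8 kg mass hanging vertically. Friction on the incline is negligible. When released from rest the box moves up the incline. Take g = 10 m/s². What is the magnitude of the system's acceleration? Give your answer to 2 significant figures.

2.9 m/s²

For the box on the incline: the weight component along the slope is m₁g sin 53° = 5.2 × 10 × 0.7986 = 41.527 N and the normal force is N = m₁g cos 53° = 31.294 N.
Newton's second law for the box (up-slope positive): T − 41.527 = 5.2 a. For the hanging mass (downward positive): 8 × 10 − T = 8 a.
Adding the two equations eliminates T: 38.473 = 13.2 a, so a = 2.9146 m/s².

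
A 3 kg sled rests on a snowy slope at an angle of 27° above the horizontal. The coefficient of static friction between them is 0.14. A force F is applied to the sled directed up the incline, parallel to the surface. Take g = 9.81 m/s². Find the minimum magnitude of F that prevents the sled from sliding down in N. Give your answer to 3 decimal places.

The normal force is N = mg cos 27° = 26.222 N. With F at its minimum the sled is on the verge of sliding down, so static friction is at its maximum μ_s N = 0.14 × 26.222 = 3.671 N and acts up the slope.
Equilibrium along the incline: F + μ_s N = mg sin 27°, so F = 13.361 − 3.671 = 9.690 N.

9.690 N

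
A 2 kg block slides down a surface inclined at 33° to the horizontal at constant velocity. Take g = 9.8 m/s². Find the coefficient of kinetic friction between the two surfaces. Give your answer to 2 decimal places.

0.65

At constant velocity the net force along the incline is zero: mg sin 33° = μ mg cos 33°.
So μ = tan 33° = 0.5446 / 0.8387 = 0.6493.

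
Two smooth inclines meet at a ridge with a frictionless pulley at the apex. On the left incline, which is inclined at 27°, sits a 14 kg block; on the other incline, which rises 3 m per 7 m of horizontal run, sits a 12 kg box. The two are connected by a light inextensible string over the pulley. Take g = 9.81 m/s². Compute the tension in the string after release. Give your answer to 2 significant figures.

Resolve each weight along its own incline: the 14 kg mass has component 14 × 9.81 × sin 27° = 62.351 N down its slope, and the 12 kg mass has 12 × 9.81 × sin 23.20° = 46.372 N down its slope.
The 14 kg side's 62.351 N exceeds the other side's 46.372 N, so that mass slides down and the 12 kg mass slides up. Taking that direction as positive, Newton's second law for the whole system gives 62.351 − 46.372 = (14 + 12) a, so a = 15.979 / 26 = 0.6146 m/s².
For the 12 kg mass (up-slope positive): T − 46.372 = 12 × 0.6146, so T = 53.747 N.

54 N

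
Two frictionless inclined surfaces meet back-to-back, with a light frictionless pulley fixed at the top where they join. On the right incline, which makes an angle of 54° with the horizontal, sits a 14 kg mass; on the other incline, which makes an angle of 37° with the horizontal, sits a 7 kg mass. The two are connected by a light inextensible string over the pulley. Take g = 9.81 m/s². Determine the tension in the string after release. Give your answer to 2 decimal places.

Resolve each weight along its own incline: the 14 kg mass has component 14 × 9.81 × sin 54° = 111.110 N down its slope, and the 7 kg mass has 7 × 9.81 × sin 37° = 41.327 N down its slope.
The 14 kg side's 111.110 N exceeds the other side's 41.327 N, so that mass slides down and the 7 kg mass slides up. Taking that direction as positive, Newton's second law for the whole system gives 111.110 − 41.327 = (14 + 7) a, so a = 69.783 / 21 = 3.3230 m/s².
For the 7 kg mass (up-slope positive): T − 41.327 = 7 × 3.3230, so T = 64.588 N.

64.59 N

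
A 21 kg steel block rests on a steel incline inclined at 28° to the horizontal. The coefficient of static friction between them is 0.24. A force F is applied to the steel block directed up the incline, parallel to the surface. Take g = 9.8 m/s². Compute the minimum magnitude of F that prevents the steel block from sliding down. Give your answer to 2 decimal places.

53.01 N

The normal force is N = mg cos 28° = 181.711 N. With F at its minimum the steel block is on the verge of sliding down, so static friction is at its maximum μ_s N = 0.24 × 181.711 = 43.611 N and acts up the slope.
Equilibrium along the incline: F + μ_s N = mg sin 28°, so F = 96.617 − 43.611 = 53.006 N.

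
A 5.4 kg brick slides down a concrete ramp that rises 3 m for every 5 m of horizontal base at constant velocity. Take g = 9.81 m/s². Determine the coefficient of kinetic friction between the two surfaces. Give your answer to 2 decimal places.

At constant velocity the net force along the incline is zero: mg sin 30.96° = μ mg cos 30.96°.
So μ = tan 30.96° = 0.5145 / 0.8575 = 0.6000.

0.60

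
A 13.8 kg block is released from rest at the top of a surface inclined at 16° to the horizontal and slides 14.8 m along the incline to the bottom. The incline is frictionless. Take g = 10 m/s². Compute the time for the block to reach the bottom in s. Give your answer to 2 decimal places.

The weight component along the incline is mg sin 16° = 38.038 N and the normal force is N = mg cos 16° = 132.654 N.
With no friction, a = g sin 16° = 2.7564 m/s².
Starting from rest, L = ½at², so t = √(2L/a) = √(2 × 14.8 / 2.7564) = 3.2770 s.

3.28 s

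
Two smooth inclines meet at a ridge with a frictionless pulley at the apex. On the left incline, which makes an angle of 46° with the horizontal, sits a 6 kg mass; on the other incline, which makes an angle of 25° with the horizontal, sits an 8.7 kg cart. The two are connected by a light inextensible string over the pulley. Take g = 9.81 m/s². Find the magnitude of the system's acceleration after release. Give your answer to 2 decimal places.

0.43 m/s²

Resolve each weight along its own incline: the 6 kg mass has component 6 × 9.81 × sin 46° = 42.340 N down its slope, and the 8.7 kg mass has 8.7 × 9.81 × sin 25° = 36.069 N down its slope.
The 6 kg side's 42.340 N exceeds the other side's 36.069 N, so that mass slides down and the 8.7 kg mass slides up. Taking that direction as positive, Newton's second law for the whole system gives 42.340 − 36.069 = (6 + 8.7) a, so a = 6.271 / 14.7 = 0.4266 m/s².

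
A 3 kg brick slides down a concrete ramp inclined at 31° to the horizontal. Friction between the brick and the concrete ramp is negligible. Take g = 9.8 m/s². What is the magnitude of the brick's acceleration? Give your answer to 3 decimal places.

5.047 m/s²

Resolving the weight along the incline: the component pulling the brick down the slope is mg sin 31° = 3 × 9.8 × 0.5150 = 15.141 N, and the normal force is N = mg cos 31° = 3 × 9.8 × 0.8572 = 25.202 N.
With no friction the net force along the incline is 15.141 N, so a = g sin 31° = 15.141 / 3 = 5.0470 m/s².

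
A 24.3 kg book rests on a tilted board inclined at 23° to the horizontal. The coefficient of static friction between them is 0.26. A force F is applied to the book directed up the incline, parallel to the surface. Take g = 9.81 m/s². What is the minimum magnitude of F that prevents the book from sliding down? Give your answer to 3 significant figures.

36.1 N

The normal force is N = mg cos 23° = 219.433 N. With F at its minimum the book is on the verge of sliding down, so static friction is at its maximum μ_s N = 0.26 × 219.433 = 57.053 N and acts up the slope.
Equilibrium along the incline: F + μ_s N = mg sin 23°, so F = 93.144 − 57.053 = 36.091 N.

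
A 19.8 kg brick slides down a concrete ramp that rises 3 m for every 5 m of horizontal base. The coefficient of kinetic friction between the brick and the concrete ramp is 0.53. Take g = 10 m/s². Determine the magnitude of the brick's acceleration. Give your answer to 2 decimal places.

0.60 m/s²

Resolving the weight along the incline: the component pulling the brick down the slope is mg sin 30.96° = 19.8 × 10 × 0.5145 = 101.871 N, and the normal force is N = mg cos 30.96° = 19.8 × 10 × 0.8575 = 169.785 N.
Kinetic friction acts up the slope with magnitude f = μN = 0.53 × 169.785 = 89.986 N.
Net force along the incline is 101.871 − 89.986 = 11.885 N, so a = 11.885 / 19.8 = 0.6003 m/s².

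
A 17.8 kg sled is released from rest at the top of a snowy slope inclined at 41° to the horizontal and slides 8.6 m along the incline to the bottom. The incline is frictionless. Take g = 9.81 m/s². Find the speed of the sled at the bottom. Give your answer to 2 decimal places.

10.52 m/s

The weight component along the incline is mg sin 41° = 114.560 N and the normal force is N = mg cos 41° = 131.786 N.
With no friction, a = g sin 41° = 6.4359 m/s².
Starting from rest over a distance of 8.6 m, v² = 2aL = 2 × 6.4359 × 8.6 = 110.6975, so v = 10.5213 m/s.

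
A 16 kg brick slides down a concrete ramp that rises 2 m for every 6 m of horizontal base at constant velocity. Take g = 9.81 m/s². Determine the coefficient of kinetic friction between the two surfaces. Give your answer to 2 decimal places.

At constant velocity the net force along the incline is zero: mg sin 18.43° = μ mg cos 18.43°.
So μ = tan 18.43° = 0.3162 / 0.9487 = 0.3333.

0.33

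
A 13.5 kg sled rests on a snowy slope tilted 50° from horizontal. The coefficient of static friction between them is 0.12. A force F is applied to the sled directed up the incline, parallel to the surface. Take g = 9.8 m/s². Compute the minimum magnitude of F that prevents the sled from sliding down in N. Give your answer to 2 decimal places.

91.14 N

The normal force is N = mg cos 50° = 85.041 N. With F at its minimum the sled is on the verge of sliding down, so static friction is at its maximum μ_s N = 0.12 × 85.041 = 10.205 N and acts up the slope.
Equilibrium along the incline: F + μ_s N = mg sin 50°, so F = 101.348 − 10.205 = 91.143 N.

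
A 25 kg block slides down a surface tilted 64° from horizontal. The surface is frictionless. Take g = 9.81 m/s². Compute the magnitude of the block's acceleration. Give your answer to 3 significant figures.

8.82 m/s²

Resolving the weight along the incline: the component pulling the block down the slope is mg sin 64° = 25 × 9.81 × 0.8988 = 220.431 N, and the normal force is N = mg cos 64° = 25 × 9.81 × 0.4384 = 107.518 N.
With no friction the net force along the incline is 220.431 N, so a = g sin 64° = 220.431 / 25 = 8.8172 m/s².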